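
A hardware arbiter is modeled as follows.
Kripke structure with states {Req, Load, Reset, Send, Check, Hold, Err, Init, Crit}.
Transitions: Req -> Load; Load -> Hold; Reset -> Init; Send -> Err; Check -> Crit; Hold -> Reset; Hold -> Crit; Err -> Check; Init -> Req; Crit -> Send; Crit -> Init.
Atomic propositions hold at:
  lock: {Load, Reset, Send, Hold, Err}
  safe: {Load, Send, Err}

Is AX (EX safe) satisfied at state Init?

Yes

Sat(EX safe) = {s : some successor in {Load, Send, Err}} = {Req, Send, Crit}
Sat(AX (EX safe)) = {s : every successor in {Req, Send, Crit}} = {Check, Init}
Init ∈ Sat(AX (EX safe)) = {Check, Init}, so the formula holds at Init.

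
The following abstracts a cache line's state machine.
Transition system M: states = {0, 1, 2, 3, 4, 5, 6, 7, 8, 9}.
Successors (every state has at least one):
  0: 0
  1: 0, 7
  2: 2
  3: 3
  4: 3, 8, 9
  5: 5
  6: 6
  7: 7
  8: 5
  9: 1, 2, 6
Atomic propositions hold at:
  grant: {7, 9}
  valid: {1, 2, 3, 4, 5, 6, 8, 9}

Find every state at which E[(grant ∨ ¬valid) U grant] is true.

Sat(¬valid) = {0, 7}
Sat(grant ∨ ¬valid) = {0, 7, 9}
E[(grant ∨ ¬valid) U grant]: least fixpoint, start Z0 = Sat(grant) = {7, 9}, add states in Sat(grant ∨ ¬valid) with some successor in Z. Already a fixed point.
Sat(E[(grant ∨ ¬valid) U grant]) = {7, 9}

{7, 9}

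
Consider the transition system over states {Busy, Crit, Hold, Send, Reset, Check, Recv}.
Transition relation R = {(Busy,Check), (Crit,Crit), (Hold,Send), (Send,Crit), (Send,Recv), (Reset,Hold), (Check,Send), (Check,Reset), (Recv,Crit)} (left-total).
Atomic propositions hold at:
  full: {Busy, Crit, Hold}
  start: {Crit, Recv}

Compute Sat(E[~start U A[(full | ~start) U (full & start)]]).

Sat(~start) = {Busy, Hold, Send, Reset, Check}
Sat(full | ~start) = {Busy, Crit, Hold, Send, Reset, Check}
Sat(full & start) = {Crit}
A[(full | ~start) U (full & start)]: least fixpoint, start Z0 = Sat((full & start)) = {Crit}, add states in Sat(full | ~start) with every successor in Z. Already a fixed point.
Sat(A[(full | ~start) U (full & start)]) = {Crit}
E[~start U A[(full | ~start) U (full & start)]]: least fixpoint, start Z0 = Sat(A[(full | ~start) U (full & start)]) = {Crit}, add states in Sat(~start) with some successor in Z. Z1 = {Crit, Send}; Z2 = {Crit, Hold, Send, Check}; Z3 = {Busy, Crit, Hold, Send, Reset, Check}; fixed.
Sat(E[~start U A[(full | ~start) U (full & start)]]) = {Busy, Crit, Hold, Send, Reset, Check}

{Busy, Crit, Hold, Send, Reset, Check}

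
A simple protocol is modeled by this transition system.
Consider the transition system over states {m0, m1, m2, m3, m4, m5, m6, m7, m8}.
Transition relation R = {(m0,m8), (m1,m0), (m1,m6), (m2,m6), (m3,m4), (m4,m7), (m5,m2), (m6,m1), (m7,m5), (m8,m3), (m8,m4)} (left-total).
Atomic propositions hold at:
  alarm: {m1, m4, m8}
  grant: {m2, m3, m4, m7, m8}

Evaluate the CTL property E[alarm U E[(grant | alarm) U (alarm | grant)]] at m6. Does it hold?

Sat(grant | alarm) = {m1, m2, m3, m4, m7, m8}
Sat(alarm | grant) = {m1, m2, m3, m4, m7, m8}
E[(grant | alarm) U (alarm | grant)]: least fixpoint, start Z0 = Sat((alarm | grant)) = {m1, m2, m3, m4, m7, m8}, add states in Sat(grant | alarm) with some successor in Z. Already a fixed point.
Sat(E[(grant | alarm) U (alarm | grant)]) = {m1, m2, m3, m4, m7, m8}
E[alarm U E[(grant | alarm) U (alarm | grant)]]: least fixpoint, start Z0 = Sat(E[(grant | alarm) U (alarm | grant)]) = {m1, m2, m3, m4, m7, m8}, add states in Sat(alarm) with some successor in Z. Already a fixed point.
Sat(E[alarm U E[(grant | alarm) U (alarm | grant)]]) = {m1, m2, m3, m4, m7, m8}
m6 ∉ Sat(E[alarm U E[(grant | alarm) U (alarm | grant)]]) = {m1, m2, m3, m4, m7, m8}, so the formula does not hold at m6.

No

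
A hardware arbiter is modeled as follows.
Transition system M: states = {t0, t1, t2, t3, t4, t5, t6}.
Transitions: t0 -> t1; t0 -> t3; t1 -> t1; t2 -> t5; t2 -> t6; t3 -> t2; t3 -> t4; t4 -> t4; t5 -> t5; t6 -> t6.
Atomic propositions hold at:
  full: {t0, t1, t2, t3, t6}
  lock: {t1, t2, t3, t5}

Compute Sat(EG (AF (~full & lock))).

{t5}

Sat(~full) = {t4, t5}
Sat(~full & lock) = {t5}
AF (~full & lock): least fixpoint, start Z0 = {t5}, add states with every successor in Z. Already a fixed point.
Sat(AF (~full & lock)) = {t5}
EG (AF (~full & lock)): greatest fixpoint, start Z0 = {t5}, keep only states in Sat with some successor in Z. Already a fixed point.
Sat(EG (AF (~full & lock))) = {t5}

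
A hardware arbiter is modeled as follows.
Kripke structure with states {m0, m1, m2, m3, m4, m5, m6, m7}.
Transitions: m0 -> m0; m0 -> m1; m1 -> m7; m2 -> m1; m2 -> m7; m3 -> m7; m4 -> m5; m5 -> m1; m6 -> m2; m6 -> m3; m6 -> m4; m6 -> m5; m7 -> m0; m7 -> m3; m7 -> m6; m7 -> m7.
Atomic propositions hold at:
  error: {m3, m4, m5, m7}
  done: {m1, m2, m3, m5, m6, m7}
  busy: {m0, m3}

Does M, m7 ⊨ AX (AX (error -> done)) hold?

Sat(error -> done) = {m0, m1, m2, m3, m5, m6, m7}
Sat(AX (error -> done)) = {s : every successor in {m0, m1, m2, m3, m5, m6, m7}} = {m0, m1, m2, m3, m4, m5, m7}
Sat(AX (AX (error -> done))) = {s : every successor in {m0, m1, m2, m3, m4, m5, m7}} = {m0, m1, m2, m3, m4, m5, m6}
m7 ∉ Sat(AX (AX (error -> done))) = {m0, m1, m2, m3, m4, m5, m6}, so the formula does not hold at m7.

No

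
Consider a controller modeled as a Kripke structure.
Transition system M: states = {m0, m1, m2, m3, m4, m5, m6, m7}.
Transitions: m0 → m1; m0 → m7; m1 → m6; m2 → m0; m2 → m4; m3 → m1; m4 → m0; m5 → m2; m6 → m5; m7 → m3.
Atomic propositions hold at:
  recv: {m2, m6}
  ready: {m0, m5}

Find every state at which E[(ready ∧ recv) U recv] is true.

{m2, m6}

Sat(ready ∧ recv) = ∅
E[(ready ∧ recv) U recv]: least fixpoint, start Z0 = Sat(recv) = {m2, m6}, add states in Sat(ready ∧ recv) with some successor in Z. Already a fixed point.
Sat(E[(ready ∧ recv) U recv]) = {m2, m6}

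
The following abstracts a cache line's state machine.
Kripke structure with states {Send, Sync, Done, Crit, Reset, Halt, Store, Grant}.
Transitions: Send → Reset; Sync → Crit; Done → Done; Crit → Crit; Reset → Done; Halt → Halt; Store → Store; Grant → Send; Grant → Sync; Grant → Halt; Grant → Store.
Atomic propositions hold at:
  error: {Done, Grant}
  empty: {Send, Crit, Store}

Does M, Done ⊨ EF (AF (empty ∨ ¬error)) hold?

No

Sat(¬error) = {Send, Sync, Crit, Reset, Halt, Store}
Sat(empty ∨ ¬error) = {Send, Sync, Crit, Reset, Halt, Store}
AF (empty ∨ ¬error): least fixpoint, start Z0 = {Send, Sync, Crit, Reset, Halt, Store}, add states with every successor in Z. Z1 = {Send, Sync, Crit, Reset, Halt, Store, Grant}; fixed.
Sat(AF (empty ∨ ¬error)) = {Send, Sync, Crit, Reset, Halt, Store, Grant}
EF (AF (empty ∨ ¬error)): least fixpoint, start Z0 = {Send, Sync, Crit, Reset, Halt, Store, Grant}, add states with some successor in Z. Already a fixed point.
Sat(EF (AF (empty ∨ ¬error))) = {Send, Sync, Crit, Reset, Halt, Store, Grant}
Done ∉ Sat(EF (AF (empty ∨ ¬error))) = {Send, Sync, Crit, Reset, Halt, Store, Grant}, so the formula does not hold at Done.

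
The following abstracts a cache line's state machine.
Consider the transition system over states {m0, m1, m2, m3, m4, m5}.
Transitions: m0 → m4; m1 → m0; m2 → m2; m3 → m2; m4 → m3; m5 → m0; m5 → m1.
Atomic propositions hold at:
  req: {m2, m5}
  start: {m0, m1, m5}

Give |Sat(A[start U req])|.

A[start U req]: least fixpoint, start Z0 = Sat(req) = {m2, m5}, add states in Sat(start) with every successor in Z. Already a fixed point.
Sat(A[start U req]) = {m2, m5}
|Sat(A[start U req])| = |{m2, m5}| = 2.

2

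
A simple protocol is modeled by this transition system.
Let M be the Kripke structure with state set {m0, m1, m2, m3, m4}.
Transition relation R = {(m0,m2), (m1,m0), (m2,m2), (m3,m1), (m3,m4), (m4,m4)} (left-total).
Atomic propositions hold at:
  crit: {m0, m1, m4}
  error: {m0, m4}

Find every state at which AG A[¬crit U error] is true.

{m4}

Sat(¬crit) = {m2, m3}
A[¬crit U error]: least fixpoint, start Z0 = Sat(error) = {m0, m4}, add states in Sat(¬crit) with every successor in Z. Already a fixed point.
Sat(A[¬crit U error]) = {m0, m4}
AG A[¬crit U error]: greatest fixpoint, start Z0 = {m0, m4}, keep only states in Sat with every successor in Z. Z1 = {m4}; fixed.
Sat(AG A[¬crit U error]) = {m4}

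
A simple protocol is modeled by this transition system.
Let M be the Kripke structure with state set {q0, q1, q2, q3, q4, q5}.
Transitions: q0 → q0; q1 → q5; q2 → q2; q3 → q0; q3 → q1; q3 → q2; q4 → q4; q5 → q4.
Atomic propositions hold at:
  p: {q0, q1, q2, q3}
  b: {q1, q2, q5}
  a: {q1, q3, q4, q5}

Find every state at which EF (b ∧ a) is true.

{q1, q3, q5}

Sat(b ∧ a) = {q1, q5}
EF (b ∧ a): least fixpoint, start Z0 = {q1, q5}, add states with some successor in Z. Z1 = {q1, q3, q5}; fixed.
Sat(EF (b ∧ a)) = {q1, q3, q5}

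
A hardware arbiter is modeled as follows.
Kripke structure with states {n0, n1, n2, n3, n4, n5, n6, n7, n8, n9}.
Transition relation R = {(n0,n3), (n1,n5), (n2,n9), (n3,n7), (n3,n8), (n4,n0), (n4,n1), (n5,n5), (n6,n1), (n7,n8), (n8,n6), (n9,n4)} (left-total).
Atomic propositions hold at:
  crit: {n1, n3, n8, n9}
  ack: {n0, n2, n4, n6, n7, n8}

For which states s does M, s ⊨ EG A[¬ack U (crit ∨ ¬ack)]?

{n1, n5}

Sat(¬ack) = {n1, n3, n5, n9}
Sat(crit ∨ ¬ack) = {n1, n3, n5, n8, n9}
A[¬ack U (crit ∨ ¬ack)]: least fixpoint, start Z0 = Sat((crit ∨ ¬ack)) = {n1, n3, n5, n8, n9}, add states in Sat(¬ack) with every successor in Z. Already a fixed point.
Sat(A[¬ack U (crit ∨ ¬ack)]) = {n1, n3, n5, n8, n9}
EG A[¬ack U (crit ∨ ¬ack)]: greatest fixpoint, start Z0 = {n1, n3, n5, n8, n9}, keep only states in Sat with some successor in Z. Z1 = {n1, n3, n5}; Z2 = {n1, n5}; fixed.
Sat(EG A[¬ack U (crit ∨ ¬ack)]) = {n1, n5}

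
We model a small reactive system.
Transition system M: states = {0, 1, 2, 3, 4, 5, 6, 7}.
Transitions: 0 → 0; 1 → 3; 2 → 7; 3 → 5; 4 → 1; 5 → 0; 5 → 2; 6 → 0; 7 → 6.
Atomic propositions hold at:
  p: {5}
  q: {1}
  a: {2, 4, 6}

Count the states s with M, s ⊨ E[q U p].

1

E[q U p]: least fixpoint, start Z0 = Sat(p) = {5}, add states in Sat(q) with some successor in Z. Already a fixed point.
Sat(E[q U p]) = {5}
|Sat(E[q U p])| = |{5}| = 1.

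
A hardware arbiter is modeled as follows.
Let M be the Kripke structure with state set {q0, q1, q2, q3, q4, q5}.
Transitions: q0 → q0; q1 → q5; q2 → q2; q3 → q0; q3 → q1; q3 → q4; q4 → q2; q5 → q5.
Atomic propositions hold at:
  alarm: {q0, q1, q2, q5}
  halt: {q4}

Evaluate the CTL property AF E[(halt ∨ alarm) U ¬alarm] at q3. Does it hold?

Sat(halt ∨ alarm) = {q0, q1, q2, q4, q5}
Sat(¬alarm) = {q3, q4}
E[(halt ∨ alarm) U ¬alarm]: least fixpoint, start Z0 = Sat(¬alarm) = {q3, q4}, add states in Sat(halt ∨ alarm) with some successor in Z. Already a fixed point.
Sat(E[(halt ∨ alarm) U ¬alarm]) = {q3, q4}
AF E[(halt ∨ alarm) U ¬alarm]: least fixpoint, start Z0 = {q3, q4}, add states with every successor in Z. Already a fixed point.
Sat(AF E[(halt ∨ alarm) U ¬alarm]) = {q3, q4}
q3 ∈ Sat(AF E[(halt ∨ alarm) U ¬alarm]) = {q3, q4}, so the formula holds at q3.

Yes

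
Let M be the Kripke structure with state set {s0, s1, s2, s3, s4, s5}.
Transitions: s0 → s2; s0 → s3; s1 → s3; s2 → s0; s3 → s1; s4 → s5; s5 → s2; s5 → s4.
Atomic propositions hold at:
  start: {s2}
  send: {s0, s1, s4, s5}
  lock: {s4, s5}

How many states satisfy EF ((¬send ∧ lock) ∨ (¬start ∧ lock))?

2

Sat(¬send) = {s2, s3}
Sat(¬send ∧ lock) = ∅
Sat(¬start) = {s0, s1, s3, s4, s5}
Sat(¬start ∧ lock) = {s4, s5}
Sat((¬send ∧ lock) ∨ (¬start ∧ lock)) = {s4, s5}
EF ((¬send ∧ lock) ∨ (¬start ∧ lock)): least fixpoint, start Z0 = {s4, s5}, add states with some successor in Z. Already a fixed point.
Sat(EF ((¬send ∧ lock) ∨ (¬start ∧ lock))) = {s4, s5}
|Sat(EF ((¬send ∧ lock) ∨ (¬start ∧ lock)))| = |{s4, s5}| = 2.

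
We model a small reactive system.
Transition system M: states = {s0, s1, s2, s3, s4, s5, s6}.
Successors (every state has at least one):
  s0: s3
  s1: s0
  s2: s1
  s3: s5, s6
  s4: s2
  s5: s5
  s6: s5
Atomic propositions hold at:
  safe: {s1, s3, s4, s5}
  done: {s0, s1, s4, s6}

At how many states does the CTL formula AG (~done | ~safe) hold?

4

Sat(~done) = {s2, s3, s5}
Sat(~safe) = {s0, s2, s6}
Sat(~done | ~safe) = {s0, s2, s3, s5, s6}
AG (~done | ~safe): greatest fixpoint, start Z0 = {s0, s2, s3, s5, s6}, keep only states in Sat with every successor in Z. Z1 = {s0, s3, s5, s6}; fixed.
Sat(AG (~done | ~safe)) = {s0, s3, s5, s6}
|Sat(AG (~done | ~safe))| = |{s0, s3, s5, s6}| = 4.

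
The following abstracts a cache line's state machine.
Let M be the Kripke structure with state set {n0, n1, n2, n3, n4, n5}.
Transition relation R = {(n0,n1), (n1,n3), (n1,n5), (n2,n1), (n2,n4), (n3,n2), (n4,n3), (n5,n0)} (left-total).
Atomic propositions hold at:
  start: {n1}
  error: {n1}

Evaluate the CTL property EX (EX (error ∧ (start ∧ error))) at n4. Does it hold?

No

Sat(start ∧ error) = {n1}
Sat(error ∧ (start ∧ error)) = {n1}
Sat(EX (error ∧ (start ∧ error))) = {s : some successor in {n1}} = {n0, n2}
Sat(EX (EX (error ∧ (start ∧ error)))) = {s : some successor in {n0, n2}} = {n3, n5}
n4 ∉ Sat(EX (EX (error ∧ (start ∧ error)))) = {n3, n5}, so the formula does not hold at n4.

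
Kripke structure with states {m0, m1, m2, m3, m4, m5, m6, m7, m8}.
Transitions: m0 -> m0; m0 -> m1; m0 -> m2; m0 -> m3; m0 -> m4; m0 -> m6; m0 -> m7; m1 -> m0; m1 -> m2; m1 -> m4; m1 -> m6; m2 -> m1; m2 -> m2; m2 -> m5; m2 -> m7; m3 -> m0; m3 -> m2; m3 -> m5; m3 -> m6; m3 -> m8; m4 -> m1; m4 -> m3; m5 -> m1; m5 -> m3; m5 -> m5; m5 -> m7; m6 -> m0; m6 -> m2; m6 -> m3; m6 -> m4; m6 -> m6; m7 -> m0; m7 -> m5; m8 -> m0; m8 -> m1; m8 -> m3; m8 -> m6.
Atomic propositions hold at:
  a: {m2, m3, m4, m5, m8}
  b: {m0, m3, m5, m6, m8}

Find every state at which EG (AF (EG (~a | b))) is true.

{m0, m1, m3, m4, m5, m6, m7, m8}

Sat(~a) = {m0, m1, m6, m7}
Sat(~a | b) = {m0, m1, m3, m5, m6, m7, m8}
EG (~a | b): greatest fixpoint, start Z0 = {m0, m1, m3, m5, m6, m7, m8}, keep only states in Sat with some successor in Z. Already a fixed point.
Sat(EG (~a | b)) = {m0, m1, m3, m5, m6, m7, m8}
AF (EG (~a | b)): least fixpoint, start Z0 = {m0, m1, m3, m5, m6, m7, m8}, add states with every successor in Z. Z1 = {m0, m1, m3, m4, m5, m6, m7, m8}; fixed.
Sat(AF (EG (~a | b))) = {m0, m1, m3, m4, m5, m6, m7, m8}
EG (AF (EG (~a | b))): greatest fixpoint, start Z0 = {m0, m1, m3, m4, m5, m6, m7, m8}, keep only states in Sat with some successor in Z. Already a fixed point.
Sat(EG (AF (EG (~a | b)))) = {m0, m1, m3, m4, m5, m6, m7, m8}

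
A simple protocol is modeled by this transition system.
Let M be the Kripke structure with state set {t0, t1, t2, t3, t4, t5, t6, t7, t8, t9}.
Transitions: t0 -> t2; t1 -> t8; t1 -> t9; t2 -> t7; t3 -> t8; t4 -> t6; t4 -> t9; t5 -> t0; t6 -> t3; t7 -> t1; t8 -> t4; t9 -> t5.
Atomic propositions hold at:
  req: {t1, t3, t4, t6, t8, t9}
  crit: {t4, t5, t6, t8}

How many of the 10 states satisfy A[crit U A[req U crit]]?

7

A[req U crit]: least fixpoint, start Z0 = Sat(crit) = {t4, t5, t6, t8}, add states in Sat(req) with every successor in Z. Z1 = {t3, t4, t5, t6, t8, t9}; Z2 = {t1, t3, t4, t5, t6, t8, t9}; fixed.
Sat(A[req U crit]) = {t1, t3, t4, t5, t6, t8, t9}
A[crit U A[req U crit]]: least fixpoint, start Z0 = Sat(A[req U crit]) = {t1, t3, t4, t5, t6, t8, t9}, add states in Sat(crit) with every successor in Z. Already a fixed point.
Sat(A[crit U A[req U crit]]) = {t1, t3, t4, t5, t6, t8, t9}
|Sat(A[crit U A[req U crit]])| = |{t1, t3, t4, t5, t6, t8, t9}| = 7.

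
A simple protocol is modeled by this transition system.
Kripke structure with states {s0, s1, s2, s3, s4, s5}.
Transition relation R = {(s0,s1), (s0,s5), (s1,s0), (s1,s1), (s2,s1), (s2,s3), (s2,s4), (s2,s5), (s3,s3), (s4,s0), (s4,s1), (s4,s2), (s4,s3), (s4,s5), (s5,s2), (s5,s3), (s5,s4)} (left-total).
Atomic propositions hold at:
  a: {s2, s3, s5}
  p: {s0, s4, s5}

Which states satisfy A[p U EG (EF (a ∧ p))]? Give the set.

{s0, s1, s2, s4, s5}

Sat(a ∧ p) = {s5}
EF (a ∧ p): least fixpoint, start Z0 = {s5}, add states with some successor in Z. Z1 = {s0, s2, s4, s5}; Z2 = {s0, s1, s2, s4, s5}; fixed.
Sat(EF (a ∧ p)) = {s0, s1, s2, s4, s5}
EG (EF (a ∧ p)): greatest fixpoint, start Z0 = {s0, s1, s2, s4, s5}, keep only states in Sat with some successor in Z. Already a fixed point.
Sat(EG (EF (a ∧ p))) = {s0, s1, s2, s4, s5}
A[p U EG (EF (a ∧ p))]: least fixpoint, start Z0 = Sat(EG (EF (a ∧ p))) = {s0, s1, s2, s4, s5}, add states in Sat(p) with every successor in Z. Already a fixed point.
Sat(A[p U EG (EF (a ∧ p))]) = {s0, s1, s2, s4, s5}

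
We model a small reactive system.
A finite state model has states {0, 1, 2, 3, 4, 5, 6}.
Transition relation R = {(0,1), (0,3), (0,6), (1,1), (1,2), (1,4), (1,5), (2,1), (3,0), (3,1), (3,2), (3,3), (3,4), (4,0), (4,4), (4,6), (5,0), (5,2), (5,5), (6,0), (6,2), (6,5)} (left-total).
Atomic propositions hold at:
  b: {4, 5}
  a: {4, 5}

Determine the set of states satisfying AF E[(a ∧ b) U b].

{4, 5}

Sat(a ∧ b) = {4, 5}
E[(a ∧ b) U b]: least fixpoint, start Z0 = Sat(b) = {4, 5}, add states in Sat(a ∧ b) with some successor in Z. Already a fixed point.
Sat(E[(a ∧ b) U b]) = {4, 5}
AF E[(a ∧ b) U b]: least fixpoint, start Z0 = {4, 5}, add states with every successor in Z. Already a fixed point.
Sat(AF E[(a ∧ b) U b]) = {4, 5}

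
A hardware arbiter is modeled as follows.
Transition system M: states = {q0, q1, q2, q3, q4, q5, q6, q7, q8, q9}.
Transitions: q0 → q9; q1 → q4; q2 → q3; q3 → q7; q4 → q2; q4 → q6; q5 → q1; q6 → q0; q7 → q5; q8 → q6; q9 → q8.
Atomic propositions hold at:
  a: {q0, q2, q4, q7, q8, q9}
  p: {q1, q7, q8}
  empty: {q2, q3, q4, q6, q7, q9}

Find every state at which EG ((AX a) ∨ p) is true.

Sat(AX a) = {s : every successor in {q0, q2, q4, q7, q8, q9}} = {q0, q1, q3, q6, q9}
Sat((AX a) ∨ p) = {q0, q1, q3, q6, q7, q8, q9}
EG ((AX a) ∨ p): greatest fixpoint, start Z0 = {q0, q1, q3, q6, q7, q8, q9}, keep only states in Sat with some successor in Z. Z1 = {q0, q3, q6, q8, q9}; Z2 = {q0, q6, q8, q9}; fixed.
Sat(EG ((AX a) ∨ p)) = {q0, q6, q8, q9}

{q0, q6, q8, q9}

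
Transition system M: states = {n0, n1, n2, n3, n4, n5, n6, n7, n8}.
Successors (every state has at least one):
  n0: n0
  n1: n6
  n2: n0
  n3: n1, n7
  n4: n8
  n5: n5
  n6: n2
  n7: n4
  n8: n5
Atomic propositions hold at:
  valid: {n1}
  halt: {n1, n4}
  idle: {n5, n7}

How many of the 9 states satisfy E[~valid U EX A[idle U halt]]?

2

Sat(~valid) = {n0, n2, n3, n4, n5, n6, n7, n8}
A[idle U halt]: least fixpoint, start Z0 = Sat(halt) = {n1, n4}, add states in Sat(idle) with every successor in Z. Z1 = {n1, n4, n7}; fixed.
Sat(A[idle U halt]) = {n1, n4, n7}
Sat(EX A[idle U halt]) = {s : some successor in {n1, n4, n7}} = {n3, n7}
E[~valid U EX A[idle U halt]]: least fixpoint, start Z0 = Sat(EX A[idle U halt]) = {n3, n7}, add states in Sat(~valid) with some successor in Z. Already a fixed point.
Sat(E[~valid U EX A[idle U halt]]) = {n3, n7}
|Sat(E[~valid U EX A[idle U halt]])| = |{n3, n7}| = 2.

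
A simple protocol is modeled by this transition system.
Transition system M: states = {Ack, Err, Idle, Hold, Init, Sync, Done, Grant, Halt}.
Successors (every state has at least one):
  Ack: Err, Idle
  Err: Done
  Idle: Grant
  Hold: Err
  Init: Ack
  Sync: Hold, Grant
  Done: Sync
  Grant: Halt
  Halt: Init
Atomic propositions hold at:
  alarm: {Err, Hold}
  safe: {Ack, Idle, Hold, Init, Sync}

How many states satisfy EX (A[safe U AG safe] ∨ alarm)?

AG safe: greatest fixpoint, start Z0 = {Ack, Idle, Hold, Init, Sync}, keep only states in Sat with every successor in Z. Z1 = {Init}; Z2 = ∅; fixed.
Sat(AG safe) = ∅
A[safe U AG safe]: least fixpoint, start Z0 = Sat(AG safe) = ∅, add states in Sat(safe) with every successor in Z. Already a fixed point.
Sat(A[safe U AG safe]) = ∅
Sat(A[safe U AG safe] ∨ alarm) = {Err, Hold}
Sat(EX (A[safe U AG safe] ∨ alarm)) = {s : some successor in {Err, Hold}} = {Ack, Hold, Sync}
|Sat(EX (A[safe U AG safe] ∨ alarm))| = |{Ack, Hold, Sync}| = 3.

3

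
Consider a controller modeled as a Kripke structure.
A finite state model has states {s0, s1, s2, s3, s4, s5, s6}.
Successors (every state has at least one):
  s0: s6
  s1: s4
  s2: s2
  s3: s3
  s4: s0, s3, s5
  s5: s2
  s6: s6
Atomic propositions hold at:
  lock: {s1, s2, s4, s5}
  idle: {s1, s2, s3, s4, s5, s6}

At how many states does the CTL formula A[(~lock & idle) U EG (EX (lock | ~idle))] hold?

Sat(~lock) = {s0, s3, s6}
Sat(~lock & idle) = {s3, s6}
Sat(~idle) = {s0}
Sat(lock | ~idle) = {s0, s1, s2, s4, s5}
Sat(EX (lock | ~idle)) = {s : some successor in {s0, s1, s2, s4, s5}} = {s1, s2, s4, s5}
EG (EX (lock | ~idle)): greatest fixpoint, start Z0 = {s1, s2, s4, s5}, keep only states in Sat with some successor in Z. Already a fixed point.
Sat(EG (EX (lock | ~idle))) = {s1, s2, s4, s5}
A[(~lock & idle) U EG (EX (lock | ~idle))]: least fixpoint, start Z0 = Sat(EG (EX (lock | ~idle))) = {s1, s2, s4, s5}, add states in Sat(~lock & idle) with every successor in Z. Already a fixed point.
Sat(A[(~lock & idle) U EG (EX (lock | ~idle))]) = {s1, s2, s4, s5}
|Sat(A[(~lock & idle) U EG (EX (lock | ~idle))])| = |{s1, s2, s4, s5}| = 4.

4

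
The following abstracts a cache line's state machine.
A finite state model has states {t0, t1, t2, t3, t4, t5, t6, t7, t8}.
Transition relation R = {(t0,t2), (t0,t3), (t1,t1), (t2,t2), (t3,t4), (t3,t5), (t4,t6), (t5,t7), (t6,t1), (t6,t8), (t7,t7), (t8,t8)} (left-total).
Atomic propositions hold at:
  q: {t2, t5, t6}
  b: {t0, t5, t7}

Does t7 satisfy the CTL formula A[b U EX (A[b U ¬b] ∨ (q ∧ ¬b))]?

Sat(¬b) = {t1, t2, t3, t4, t6, t8}
A[b U ¬b]: least fixpoint, start Z0 = Sat(¬b) = {t1, t2, t3, t4, t6, t8}, add states in Sat(b) with every successor in Z. Z1 = {t0, t1, t2, t3, t4, t6, t8}; fixed.
Sat(A[b U ¬b]) = {t0, t1, t2, t3, t4, t6, t8}
Sat(q ∧ ¬b) = {t2, t6}
Sat(A[b U ¬b] ∨ (q ∧ ¬b)) = {t0, t1, t2, t3, t4, t6, t8}
Sat(EX (A[b U ¬b] ∨ (q ∧ ¬b))) = {s : some successor in {t0, t1, t2, t3, t4, t6, t8}} = {t0, t1, t2, t3, t4, t6, t8}
A[b U EX (A[b U ¬b] ∨ (q ∧ ¬b))]: least fixpoint, start Z0 = Sat(EX (A[b U ¬b] ∨ (q ∧ ¬b))) = {t0, t1, t2, t3, t4, t6, t8}, add states in Sat(b) with every successor in Z. Already a fixed point.
Sat(A[b U EX (A[b U ¬b] ∨ (q ∧ ¬b))]) = {t0, t1, t2, t3, t4, t6, t8}
t7 ∉ Sat(A[b U EX (A[b U ¬b] ∨ (q ∧ ¬b))]) = {t0, t1, t2, t3, t4, t6, t8}, so the formula does not hold at t7.

No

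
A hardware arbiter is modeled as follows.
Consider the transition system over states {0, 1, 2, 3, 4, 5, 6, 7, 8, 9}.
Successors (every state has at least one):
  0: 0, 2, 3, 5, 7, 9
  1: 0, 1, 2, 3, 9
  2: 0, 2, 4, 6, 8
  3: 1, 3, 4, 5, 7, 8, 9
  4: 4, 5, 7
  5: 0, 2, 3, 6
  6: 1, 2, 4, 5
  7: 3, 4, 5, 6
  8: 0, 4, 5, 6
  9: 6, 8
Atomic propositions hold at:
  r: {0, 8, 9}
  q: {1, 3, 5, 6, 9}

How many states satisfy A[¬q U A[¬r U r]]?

Sat(¬q) = {0, 2, 4, 7, 8}
Sat(¬r) = {1, 2, 3, 4, 5, 6, 7}
A[¬r U r]: least fixpoint, start Z0 = Sat(r) = {0, 8, 9}, add states in Sat(¬r) with every successor in Z. Already a fixed point.
Sat(A[¬r U r]) = {0, 8, 9}
A[¬q U A[¬r U r]]: least fixpoint, start Z0 = Sat(A[¬r U r]) = {0, 8, 9}, add states in Sat(¬q) with every successor in Z. Already a fixed point.
Sat(A[¬q U A[¬r U r]]) = {0, 8, 9}
|Sat(A[¬q U A[¬r U r]])| = |{0, 8, 9}| = 3.

3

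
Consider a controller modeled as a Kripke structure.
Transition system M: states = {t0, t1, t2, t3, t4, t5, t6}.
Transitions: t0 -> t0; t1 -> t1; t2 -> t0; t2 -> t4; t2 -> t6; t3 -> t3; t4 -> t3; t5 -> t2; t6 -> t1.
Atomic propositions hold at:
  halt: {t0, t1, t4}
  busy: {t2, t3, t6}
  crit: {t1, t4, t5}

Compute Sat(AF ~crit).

{t0, t2, t3, t4, t5, t6}

Sat(~crit) = {t0, t2, t3, t6}
AF ~crit: least fixpoint, start Z0 = {t0, t2, t3, t6}, add states with every successor in Z. Z1 = {t0, t2, t3, t4, t5, t6}; fixed.
Sat(AF ~crit) = {t0, t2, t3, t4, t5, t6}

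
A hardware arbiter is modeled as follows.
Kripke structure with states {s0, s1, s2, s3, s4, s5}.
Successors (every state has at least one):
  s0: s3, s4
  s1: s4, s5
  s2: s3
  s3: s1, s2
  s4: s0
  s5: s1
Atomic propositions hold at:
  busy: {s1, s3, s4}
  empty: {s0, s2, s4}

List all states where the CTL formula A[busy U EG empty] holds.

EG empty: greatest fixpoint, start Z0 = {s0, s2, s4}, keep only states in Sat with some successor in Z. Z1 = {s0, s4}; fixed.
Sat(EG empty) = {s0, s4}
A[busy U EG empty]: least fixpoint, start Z0 = Sat(EG empty) = {s0, s4}, add states in Sat(busy) with every successor in Z. Already a fixed point.
Sat(A[busy U EG empty]) = {s0, s4}

{s0, s4}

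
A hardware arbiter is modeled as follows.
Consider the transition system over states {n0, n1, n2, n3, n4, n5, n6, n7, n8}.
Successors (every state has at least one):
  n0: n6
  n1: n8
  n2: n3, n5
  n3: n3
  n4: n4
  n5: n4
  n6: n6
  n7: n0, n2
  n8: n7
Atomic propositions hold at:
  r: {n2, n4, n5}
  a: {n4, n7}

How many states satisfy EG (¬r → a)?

Sat(¬r) = {n0, n1, n3, n6, n7, n8}
Sat(¬r → a) = {n2, n4, n5, n7}
EG (¬r → a): greatest fixpoint, start Z0 = {n2, n4, n5, n7}, keep only states in Sat with some successor in Z. Already a fixed point.
Sat(EG (¬r → a)) = {n2, n4, n5, n7}
|Sat(EG (¬r → a))| = |{n2, n4, n5, n7}| = 4.

4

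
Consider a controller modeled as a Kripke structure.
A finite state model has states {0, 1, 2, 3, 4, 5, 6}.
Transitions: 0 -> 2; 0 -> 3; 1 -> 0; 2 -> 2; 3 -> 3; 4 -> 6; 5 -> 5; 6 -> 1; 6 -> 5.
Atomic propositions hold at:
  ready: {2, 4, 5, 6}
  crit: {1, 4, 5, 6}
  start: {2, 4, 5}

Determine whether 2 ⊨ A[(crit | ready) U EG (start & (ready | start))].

Yes

Sat(crit | ready) = {1, 2, 4, 5, 6}
Sat(ready | start) = {2, 4, 5, 6}
Sat(start & (ready | start)) = {2, 4, 5}
EG (start & (ready | start)): greatest fixpoint, start Z0 = {2, 4, 5}, keep only states in Sat with some successor in Z. Z1 = {2, 5}; fixed.
Sat(EG (start & (ready | start))) = {2, 5}
A[(crit | ready) U EG (start & (ready | start))]: least fixpoint, start Z0 = Sat(EG (start & (ready | start))) = {2, 5}, add states in Sat(crit | ready) with every successor in Z. Already a fixed point.
Sat(A[(crit | ready) U EG (start & (ready | start))]) = {2, 5}
2 ∈ Sat(A[(crit | ready) U EG (start & (ready | start))]) = {2, 5}, so the formula holds at 2.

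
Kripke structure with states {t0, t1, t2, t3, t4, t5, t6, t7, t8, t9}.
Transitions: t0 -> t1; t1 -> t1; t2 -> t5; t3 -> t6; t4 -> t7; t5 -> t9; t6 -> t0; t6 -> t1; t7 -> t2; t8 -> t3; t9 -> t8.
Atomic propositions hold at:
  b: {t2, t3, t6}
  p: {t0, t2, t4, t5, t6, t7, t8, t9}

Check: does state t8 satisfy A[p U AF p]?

Yes

AF p: least fixpoint, start Z0 = {t0, t2, t4, t5, t6, t7, t8, t9}, add states with every successor in Z. Z1 = {t0, t2, t3, t4, t5, t6, t7, t8, t9}; fixed.
Sat(AF p) = {t0, t2, t3, t4, t5, t6, t7, t8, t9}
A[p U AF p]: least fixpoint, start Z0 = Sat(AF p) = {t0, t2, t3, t4, t5, t6, t7, t8, t9}, add states in Sat(p) with every successor in Z. Already a fixed point.
Sat(A[p U AF p]) = {t0, t2, t3, t4, t5, t6, t7, t8, t9}
t8 ∈ Sat(A[p U AF p]) = {t0, t2, t3, t4, t5, t6, t7, t8, t9}, so the formula holds at t8.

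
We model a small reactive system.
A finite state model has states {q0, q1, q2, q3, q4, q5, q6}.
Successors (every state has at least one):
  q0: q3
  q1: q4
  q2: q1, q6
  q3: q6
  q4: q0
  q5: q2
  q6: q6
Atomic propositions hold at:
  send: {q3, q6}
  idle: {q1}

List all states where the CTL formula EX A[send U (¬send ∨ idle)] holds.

Sat(¬send) = {q0, q1, q2, q4, q5}
Sat(¬send ∨ idle) = {q0, q1, q2, q4, q5}
A[send U (¬send ∨ idle)]: least fixpoint, start Z0 = Sat((¬send ∨ idle)) = {q0, q1, q2, q4, q5}, add states in Sat(send) with every successor in Z. Already a fixed point.
Sat(A[send U (¬send ∨ idle)]) = {q0, q1, q2, q4, q5}
Sat(EX A[send U (¬send ∨ idle)]) = {s : some successor in {q0, q1, q2, q4, q5}} = {q1, q2, q4, q5}

{q1, q2, q4, q5}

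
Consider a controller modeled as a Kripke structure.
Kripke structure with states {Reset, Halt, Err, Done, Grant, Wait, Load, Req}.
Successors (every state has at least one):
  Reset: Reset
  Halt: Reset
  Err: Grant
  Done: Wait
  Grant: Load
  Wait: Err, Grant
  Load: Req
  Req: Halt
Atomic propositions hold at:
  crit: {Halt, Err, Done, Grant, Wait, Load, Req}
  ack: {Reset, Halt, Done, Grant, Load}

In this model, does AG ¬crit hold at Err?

No

Sat(¬crit) = {Reset}
AG ¬crit: greatest fixpoint, start Z0 = {Reset}, keep only states in Sat with every successor in Z. Already a fixed point.
Sat(AG ¬crit) = {Reset}
Err ∉ Sat(AG ¬crit) = {Reset}, so the formula does not hold at Err.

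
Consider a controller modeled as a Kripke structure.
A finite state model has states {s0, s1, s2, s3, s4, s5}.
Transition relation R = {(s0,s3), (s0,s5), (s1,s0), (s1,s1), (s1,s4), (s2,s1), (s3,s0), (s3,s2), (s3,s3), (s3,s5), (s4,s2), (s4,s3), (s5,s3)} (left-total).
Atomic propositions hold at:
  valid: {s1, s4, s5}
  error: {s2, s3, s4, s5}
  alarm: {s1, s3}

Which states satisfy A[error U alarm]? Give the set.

{s1, s2, s3, s4, s5}

A[error U alarm]: least fixpoint, start Z0 = Sat(alarm) = {s1, s3}, add states in Sat(error) with every successor in Z. Z1 = {s1, s2, s3, s5}; Z2 = {s1, s2, s3, s4, s5}; fixed.
Sat(A[error U alarm]) = {s1, s2, s3, s4, s5}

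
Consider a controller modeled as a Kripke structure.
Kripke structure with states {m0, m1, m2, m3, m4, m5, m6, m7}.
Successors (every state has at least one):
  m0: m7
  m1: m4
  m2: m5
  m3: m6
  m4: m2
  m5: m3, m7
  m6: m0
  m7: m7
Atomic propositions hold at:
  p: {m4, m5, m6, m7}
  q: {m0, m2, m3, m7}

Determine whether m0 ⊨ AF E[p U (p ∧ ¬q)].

No

Sat(¬q) = {m1, m4, m5, m6}
Sat(p ∧ ¬q) = {m4, m5, m6}
E[p U (p ∧ ¬q)]: least fixpoint, start Z0 = Sat((p ∧ ¬q)) = {m4, m5, m6}, add states in Sat(p) with some successor in Z. Already a fixed point.
Sat(E[p U (p ∧ ¬q)]) = {m4, m5, m6}
AF E[p U (p ∧ ¬q)]: least fixpoint, start Z0 = {m4, m5, m6}, add states with every successor in Z. Z1 = {m1, m2, m3, m4, m5, m6}; fixed.
Sat(AF E[p U (p ∧ ¬q)]) = {m1, m2, m3, m4, m5, m6}
m0 ∉ Sat(AF E[p U (p ∧ ¬q)]) = {m1, m2, m3, m4, m5, m6}, so the formula does not hold at m0.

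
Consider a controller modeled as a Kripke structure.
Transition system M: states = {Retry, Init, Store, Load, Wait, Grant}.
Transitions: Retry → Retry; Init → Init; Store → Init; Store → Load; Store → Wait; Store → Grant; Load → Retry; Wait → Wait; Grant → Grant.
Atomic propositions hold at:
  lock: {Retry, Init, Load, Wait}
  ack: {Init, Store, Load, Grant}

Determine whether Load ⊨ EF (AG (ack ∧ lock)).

No

Sat(ack ∧ lock) = {Init, Load}
AG (ack ∧ lock): greatest fixpoint, start Z0 = {Init, Load}, keep only states in Sat with every successor in Z. Z1 = {Init}; fixed.
Sat(AG (ack ∧ lock)) = {Init}
EF (AG (ack ∧ lock)): least fixpoint, start Z0 = {Init}, add states with some successor in Z. Z1 = {Init, Store}; fixed.
Sat(EF (AG (ack ∧ lock))) = {Init, Store}
Load ∉ Sat(EF (AG (ack ∧ lock))) = {Init, Store}, so the formula does not hold at Load.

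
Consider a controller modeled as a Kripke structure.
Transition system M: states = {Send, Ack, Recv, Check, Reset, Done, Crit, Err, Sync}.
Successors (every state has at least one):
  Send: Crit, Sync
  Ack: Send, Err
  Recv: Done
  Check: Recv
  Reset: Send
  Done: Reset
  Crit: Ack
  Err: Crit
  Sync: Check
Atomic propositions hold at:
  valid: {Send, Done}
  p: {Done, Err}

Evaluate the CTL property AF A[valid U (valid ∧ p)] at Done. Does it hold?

Yes

Sat(valid ∧ p) = {Done}
A[valid U (valid ∧ p)]: least fixpoint, start Z0 = Sat((valid ∧ p)) = {Done}, add states in Sat(valid) with every successor in Z. Already a fixed point.
Sat(A[valid U (valid ∧ p)]) = {Done}
AF A[valid U (valid ∧ p)]: least fixpoint, start Z0 = {Done}, add states with every successor in Z. Z1 = {Recv, Done}; Z2 = {Recv, Check, Done}; Z3 = {Recv, Check, Done, Sync}; fixed.
Sat(AF A[valid U (valid ∧ p)]) = {Recv, Check, Done, Sync}
Done ∈ Sat(AF A[valid U (valid ∧ p)]) = {Recv, Check, Done, Sync}, so the formula holds at Done.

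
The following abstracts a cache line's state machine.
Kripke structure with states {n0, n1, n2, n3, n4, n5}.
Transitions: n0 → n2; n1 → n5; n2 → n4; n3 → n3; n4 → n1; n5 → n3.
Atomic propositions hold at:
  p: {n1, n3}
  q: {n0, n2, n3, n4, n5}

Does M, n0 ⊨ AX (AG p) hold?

AG p: greatest fixpoint, start Z0 = {n1, n3}, keep only states in Sat with every successor in Z. Z1 = {n3}; fixed.
Sat(AG p) = {n3}
Sat(AX (AG p)) = {s : every successor in {n3}} = {n3, n5}
n0 ∉ Sat(AX (AG p)) = {n3, n5}, so the formula does not hold at n0.

No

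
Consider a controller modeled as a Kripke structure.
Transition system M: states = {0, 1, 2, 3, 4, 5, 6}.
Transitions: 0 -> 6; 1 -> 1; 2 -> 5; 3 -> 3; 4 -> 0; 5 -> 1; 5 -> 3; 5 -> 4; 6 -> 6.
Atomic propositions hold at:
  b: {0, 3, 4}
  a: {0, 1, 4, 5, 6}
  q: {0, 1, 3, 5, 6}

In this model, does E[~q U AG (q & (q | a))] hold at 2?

No

Sat(~q) = {2, 4}
Sat(q | a) = {0, 1, 3, 4, 5, 6}
Sat(q & (q | a)) = {0, 1, 3, 5, 6}
AG (q & (q | a)): greatest fixpoint, start Z0 = {0, 1, 3, 5, 6}, keep only states in Sat with every successor in Z. Z1 = {0, 1, 3, 6}; fixed.
Sat(AG (q & (q | a))) = {0, 1, 3, 6}
E[~q U AG (q & (q | a))]: least fixpoint, start Z0 = Sat(AG (q & (q | a))) = {0, 1, 3, 6}, add states in Sat(~q) with some successor in Z. Z1 = {0, 1, 3, 4, 6}; fixed.
Sat(E[~q U AG (q & (q | a))]) = {0, 1, 3, 4, 6}
2 ∉ Sat(E[~q U AG (q & (q | a))]) = {0, 1, 3, 4, 6}, so the formula does not hold at 2.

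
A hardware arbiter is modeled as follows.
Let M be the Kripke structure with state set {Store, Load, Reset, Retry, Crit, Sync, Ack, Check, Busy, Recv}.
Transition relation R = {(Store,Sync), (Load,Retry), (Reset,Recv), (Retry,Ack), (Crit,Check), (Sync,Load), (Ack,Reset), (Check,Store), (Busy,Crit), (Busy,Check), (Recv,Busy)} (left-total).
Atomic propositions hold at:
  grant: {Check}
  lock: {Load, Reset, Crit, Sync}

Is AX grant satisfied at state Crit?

Yes

Sat(AX grant) = {s : every successor in {Check}} = {Crit}
Crit ∈ Sat(AX grant) = {Crit}, so the formula holds at Crit.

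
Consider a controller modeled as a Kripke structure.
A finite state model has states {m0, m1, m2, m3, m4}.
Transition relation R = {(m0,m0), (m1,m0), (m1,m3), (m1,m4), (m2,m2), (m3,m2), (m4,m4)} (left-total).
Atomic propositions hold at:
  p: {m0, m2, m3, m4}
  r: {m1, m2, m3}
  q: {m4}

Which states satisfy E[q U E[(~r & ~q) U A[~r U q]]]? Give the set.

{m4}

Sat(~r) = {m0, m4}
Sat(~q) = {m0, m1, m2, m3}
Sat(~r & ~q) = {m0}
A[~r U q]: least fixpoint, start Z0 = Sat(q) = {m4}, add states in Sat(~r) with every successor in Z. Already a fixed point.
Sat(A[~r U q]) = {m4}
E[(~r & ~q) U A[~r U q]]: least fixpoint, start Z0 = Sat(A[~r U q]) = {m4}, add states in Sat(~r & ~q) with some successor in Z. Already a fixed point.
Sat(E[(~r & ~q) U A[~r U q]]) = {m4}
E[q U E[(~r & ~q) U A[~r U q]]]: least fixpoint, start Z0 = Sat(E[(~r & ~q) U A[~r U q]]) = {m4}, add states in Sat(q) with some successor in Z. Already a fixed point.
Sat(E[q U E[(~r & ~q) U A[~r U q]]]) = {m4}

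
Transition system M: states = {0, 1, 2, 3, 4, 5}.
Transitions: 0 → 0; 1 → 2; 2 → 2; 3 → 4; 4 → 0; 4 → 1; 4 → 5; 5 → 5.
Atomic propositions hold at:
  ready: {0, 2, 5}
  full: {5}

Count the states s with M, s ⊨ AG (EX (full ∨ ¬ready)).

Sat(¬ready) = {1, 3, 4}
Sat(full ∨ ¬ready) = {1, 3, 4, 5}
Sat(EX (full ∨ ¬ready)) = {s : some successor in {1, 3, 4, 5}} = {3, 4, 5}
AG (EX (full ∨ ¬ready)): greatest fixpoint, start Z0 = {3, 4, 5}, keep only states in Sat with every successor in Z. Z1 = {3, 5}; Z2 = {5}; fixed.
Sat(AG (EX (full ∨ ¬ready))) = {5}
|Sat(AG (EX (full ∨ ¬ready)))| = |{5}| = 1.

1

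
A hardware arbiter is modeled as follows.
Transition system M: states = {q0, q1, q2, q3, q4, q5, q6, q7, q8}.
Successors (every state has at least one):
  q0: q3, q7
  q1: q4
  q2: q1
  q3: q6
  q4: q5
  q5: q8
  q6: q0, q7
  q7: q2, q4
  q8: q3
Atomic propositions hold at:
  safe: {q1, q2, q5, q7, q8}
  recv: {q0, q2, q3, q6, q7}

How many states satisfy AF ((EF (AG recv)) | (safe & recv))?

2

AG recv: greatest fixpoint, start Z0 = {q0, q2, q3, q6, q7}, keep only states in Sat with every successor in Z. Z1 = {q0, q3, q6}; Z2 = {q3}; Z3 = ∅; fixed.
Sat(AG recv) = ∅
EF (AG recv): least fixpoint, start Z0 = ∅, add states with some successor in Z. Already a fixed point.
Sat(EF (AG recv)) = ∅
Sat(safe & recv) = {q2, q7}
Sat((EF (AG recv)) | (safe & recv)) = {q2, q7}
AF ((EF (AG recv)) | (safe & recv)): least fixpoint, start Z0 = {q2, q7}, add states with every successor in Z. Already a fixed point.
Sat(AF ((EF (AG recv)) | (safe & recv))) = {q2, q7}
|Sat(AF ((EF (AG recv)) | (safe & recv)))| = |{q2, q7}| = 2.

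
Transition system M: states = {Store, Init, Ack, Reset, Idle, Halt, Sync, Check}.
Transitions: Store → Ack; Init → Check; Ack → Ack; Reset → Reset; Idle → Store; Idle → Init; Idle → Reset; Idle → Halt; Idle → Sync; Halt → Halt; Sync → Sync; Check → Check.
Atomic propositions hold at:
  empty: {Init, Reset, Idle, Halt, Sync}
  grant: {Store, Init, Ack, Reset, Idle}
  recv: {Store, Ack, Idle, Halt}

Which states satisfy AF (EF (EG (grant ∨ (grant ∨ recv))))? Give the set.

Sat(grant ∨ recv) = {Store, Init, Ack, Reset, Idle, Halt}
Sat(grant ∨ (grant ∨ recv)) = {Store, Init, Ack, Reset, Idle, Halt}
EG (grant ∨ (grant ∨ recv)): greatest fixpoint, start Z0 = {Store, Init, Ack, Reset, Idle, Halt}, keep only states in Sat with some successor in Z. Z1 = {Store, Ack, Reset, Idle, Halt}; fixed.
Sat(EG (grant ∨ (grant ∨ recv))) = {Store, Ack, Reset, Idle, Halt}
EF (EG (grant ∨ (grant ∨ recv))): least fixpoint, start Z0 = {Store, Ack, Reset, Idle, Halt}, add states with some successor in Z. Already a fixed point.
Sat(EF (EG (grant ∨ (grant ∨ recv)))) = {Store, Ack, Reset, Idle, Halt}
AF (EF (EG (grant ∨ (grant ∨ recv)))): least fixpoint, start Z0 = {Store, Ack, Reset, Idle, Halt}, add states with every successor in Z. Already a fixed point.
Sat(AF (EF (EG (grant ∨ (grant ∨ recv))))) = {Store, Ack, Reset, Idle, Halt}

{Store, Ack, Reset, Idle, Halt}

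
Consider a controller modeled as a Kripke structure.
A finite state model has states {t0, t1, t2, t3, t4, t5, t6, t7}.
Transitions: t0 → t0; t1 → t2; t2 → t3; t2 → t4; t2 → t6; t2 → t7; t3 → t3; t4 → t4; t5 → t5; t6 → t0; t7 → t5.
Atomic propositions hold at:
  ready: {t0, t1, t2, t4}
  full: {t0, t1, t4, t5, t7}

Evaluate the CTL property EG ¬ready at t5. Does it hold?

Yes

Sat(¬ready) = {t3, t5, t6, t7}
EG ¬ready: greatest fixpoint, start Z0 = {t3, t5, t6, t7}, keep only states in Sat with some successor in Z. Z1 = {t3, t5, t7}; fixed.
Sat(EG ¬ready) = {t3, t5, t7}
t5 ∈ Sat(EG ¬ready) = {t3, t5, t7}, so the formula holds at t5.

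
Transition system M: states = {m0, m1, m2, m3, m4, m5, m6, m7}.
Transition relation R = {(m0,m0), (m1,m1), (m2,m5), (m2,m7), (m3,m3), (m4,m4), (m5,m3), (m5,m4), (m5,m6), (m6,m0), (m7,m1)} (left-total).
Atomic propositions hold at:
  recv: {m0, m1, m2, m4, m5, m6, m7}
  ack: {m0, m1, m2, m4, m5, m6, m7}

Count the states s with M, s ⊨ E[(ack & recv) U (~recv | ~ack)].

3

Sat(ack & recv) = {m0, m1, m2, m4, m5, m6, m7}
Sat(~recv) = {m3}
Sat(~ack) = {m3}
Sat(~recv | ~ack) = {m3}
E[(ack & recv) U (~recv | ~ack)]: least fixpoint, start Z0 = Sat((~recv | ~ack)) = {m3}, add states in Sat(ack & recv) with some successor in Z. Z1 = {m3, m5}; Z2 = {m2, m3, m5}; fixed.
Sat(E[(ack & recv) U (~recv | ~ack)]) = {m2, m3, m5}
|Sat(E[(ack & recv) U (~recv | ~ack)])| = |{m2, m3, m5}| = 3.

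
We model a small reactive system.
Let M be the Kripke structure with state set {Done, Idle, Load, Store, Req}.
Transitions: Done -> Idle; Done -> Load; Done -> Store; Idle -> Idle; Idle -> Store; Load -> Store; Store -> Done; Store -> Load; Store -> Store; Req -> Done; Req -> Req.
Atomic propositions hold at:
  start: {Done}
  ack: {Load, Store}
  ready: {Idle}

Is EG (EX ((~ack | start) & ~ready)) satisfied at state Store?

Sat(~ack) = {Done, Idle, Req}
Sat(~ack | start) = {Done, Idle, Req}
Sat(~ready) = {Done, Load, Store, Req}
Sat((~ack | start) & ~ready) = {Done, Req}
Sat(EX ((~ack | start) & ~ready)) = {s : some successor in {Done, Req}} = {Store, Req}
EG (EX ((~ack | start) & ~ready)): greatest fixpoint, start Z0 = {Store, Req}, keep only states in Sat with some successor in Z. Already a fixed point.
Sat(EG (EX ((~ack | start) & ~ready))) = {Store, Req}
Store ∈ Sat(EG (EX ((~ack | start) & ~ready))) = {Store, Req}, so the formula holds at Store.

Yes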